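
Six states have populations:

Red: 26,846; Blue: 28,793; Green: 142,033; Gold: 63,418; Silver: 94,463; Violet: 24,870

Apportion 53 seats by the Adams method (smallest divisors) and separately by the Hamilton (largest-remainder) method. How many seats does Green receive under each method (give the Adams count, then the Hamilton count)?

19 and 20

Adams: Red 4, Blue 4, Green 19, Gold 9, Silver 13, Violet 4.
Hamilton: Red 4, Blue 4, Green 20, Gold 9, Silver 13, Violet 3.
Green gets 19 under Adams and 20 under Hamilton.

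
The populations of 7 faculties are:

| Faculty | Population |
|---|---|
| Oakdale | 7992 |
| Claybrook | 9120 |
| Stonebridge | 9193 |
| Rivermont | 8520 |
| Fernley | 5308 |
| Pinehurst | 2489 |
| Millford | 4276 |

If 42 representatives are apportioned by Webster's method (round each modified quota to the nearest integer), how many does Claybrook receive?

8

Standard divisor 46898/42 ≈ 1116.619; standard quotas: Oakdale 7.157, Claybrook 8.168, Stonebridge 8.233, Rivermont 7.630, Fernley 4.754, Pinehurst 2.229, Millford 3.829.
Rounding to the nearest integer gives Oakdale 7, Claybrook 8, Stonebridge 8, Rivermont 8, Fernley 5, Pinehurst 2, Millford 4 — total 42, matching the house size, so no adjustment is needed.
Claybrook receives 8.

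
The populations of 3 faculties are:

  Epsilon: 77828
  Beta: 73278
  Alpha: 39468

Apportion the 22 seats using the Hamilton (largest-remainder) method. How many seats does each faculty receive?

Epsilon 9; Beta 8; Alpha 5

Total 190574; standard divisor 190574/22 ≈ 8662.455.
Standard quotas: Epsilon 8.9845, Beta 8.4593, Alpha 4.5562.
Lower quotas: Epsilon 8, Beta 8, Alpha 4 (sum 20, leaving 2 seats).
Remainders in descending order: Epsilon 0.9845, Alpha 0.5562, Beta 0.4593.
Largest remainders: Epsilon, Alpha receive the extra seats.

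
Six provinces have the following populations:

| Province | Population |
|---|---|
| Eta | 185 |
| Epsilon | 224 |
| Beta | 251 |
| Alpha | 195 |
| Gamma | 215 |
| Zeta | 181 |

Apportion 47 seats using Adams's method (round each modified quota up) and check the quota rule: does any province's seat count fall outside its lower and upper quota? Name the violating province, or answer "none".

Standard quotas: Eta 6.950, Epsilon 8.416, Beta 9.430, Alpha 7.326, Gamma 8.078, Zeta 6.800.
Adams allocation: Eta 7, Epsilon 9, Beta 9, Alpha 7, Gamma 8, Zeta 7.
Every allocation lies between the lower and upper quota.

none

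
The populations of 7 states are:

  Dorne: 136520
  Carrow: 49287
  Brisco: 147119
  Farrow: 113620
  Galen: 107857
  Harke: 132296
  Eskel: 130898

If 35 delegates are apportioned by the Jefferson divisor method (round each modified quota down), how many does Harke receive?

Standard divisor 817597/35 ≈ 23359.914; standard quotas: Dorne 5.844, Carrow 2.110, Brisco 6.298, Farrow 4.864, Galen 4.617, Harke 5.663, Eskel 5.604.
Rounding down gives 5, 2, 6, 4, 4, 5, 5 = 31 seats, so the divisor must be adjusted.
With modified divisor 21700: modified quotas Dorne 6.291, Carrow 2.271, Brisco 6.780, Farrow 5.236, Galen 4.970, Harke 6.097, Eskel 6.032.
Rounding down: Dorne 6, Carrow 2, Brisco 6, Farrow 5, Galen 4, Harke 6, Eskel 6 (total 35).
Harke receives 6.

6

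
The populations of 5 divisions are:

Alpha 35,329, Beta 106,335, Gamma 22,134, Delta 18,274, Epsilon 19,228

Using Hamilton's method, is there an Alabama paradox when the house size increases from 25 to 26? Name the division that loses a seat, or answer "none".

At 25 seats: Alpha 4, Beta 13, Gamma 3, Delta 2, Epsilon 3.
At 26 seats: Alpha 5, Beta 14, Gamma 3, Delta 2, Epsilon 2.
Epsilon drops from 3 to 2.

Epsilon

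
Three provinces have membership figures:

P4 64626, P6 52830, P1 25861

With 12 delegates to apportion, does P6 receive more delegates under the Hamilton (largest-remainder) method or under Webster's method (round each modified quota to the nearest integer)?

Hamilton: P4 5, P6 5, P1 2.
Webster: P4 6, P6 4, P1 2.
P6 gets 5 under Hamilton and 4 under Webster.

Hamilton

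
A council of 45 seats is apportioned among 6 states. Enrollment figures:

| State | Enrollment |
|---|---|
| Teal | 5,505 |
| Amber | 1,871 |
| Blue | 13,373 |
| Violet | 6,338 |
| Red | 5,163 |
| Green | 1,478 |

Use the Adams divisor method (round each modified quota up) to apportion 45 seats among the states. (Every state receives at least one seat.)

Teal=7; Amber=3; Blue=17; Violet=9; Red=7; Green=2

Standard divisor 33728/45 ≈ 749.511; standard quotas: Teal 7.345, Amber 2.496, Blue 17.842, Violet 8.456, Red 6.888, Green 1.972.
Rounding up gives 8, 3, 18, 9, 7, 2 = 47 seats, so the divisor must be adjusted.
With modified divisor 790: modified quotas Teal 6.968, Amber 2.368, Blue 16.928, Violet 8.023, Red 6.535, Green 1.871.
Rounding up: Teal 7, Amber 3, Blue 17, Violet 9, Red 7, Green 2 (total 45).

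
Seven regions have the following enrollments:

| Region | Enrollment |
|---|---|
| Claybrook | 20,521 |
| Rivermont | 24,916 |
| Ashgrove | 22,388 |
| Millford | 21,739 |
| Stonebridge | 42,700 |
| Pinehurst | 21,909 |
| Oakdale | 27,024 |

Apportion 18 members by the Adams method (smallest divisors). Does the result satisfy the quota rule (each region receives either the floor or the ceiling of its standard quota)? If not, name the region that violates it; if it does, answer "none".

Standard quotas: Claybrook 2.039, Rivermont 2.475, Ashgrove 2.224, Millford 2.160, Stonebridge 4.242, Pinehurst 2.176, Oakdale 2.685.
Adams allocation: Claybrook 2, Rivermont 3, Ashgrove 2, Millford 2, Stonebridge 4, Pinehurst 2, Oakdale 3.
Every allocation lies between the lower and upper quota.

none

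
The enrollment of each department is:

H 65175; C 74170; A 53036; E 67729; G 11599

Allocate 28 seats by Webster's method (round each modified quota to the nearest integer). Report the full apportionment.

Standard divisor 271709/28 ≈ 9703.893; standard quotas: H 6.716, C 7.643, A 5.465, E 6.980, G 1.195.
Rounding to the nearest integer gives H 7, C 8, A 5, E 7, G 1 — total 28, matching the house size, so no adjustment is needed.

H=7, C=8, A=5, E=7, G=1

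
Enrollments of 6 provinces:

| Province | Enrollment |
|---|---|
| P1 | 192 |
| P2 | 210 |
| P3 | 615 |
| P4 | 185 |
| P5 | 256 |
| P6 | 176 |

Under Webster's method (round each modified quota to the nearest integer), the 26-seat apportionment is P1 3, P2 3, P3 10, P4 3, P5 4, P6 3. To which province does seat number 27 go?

P2

Priority for the next seat is population ÷ (current seats + 0.5).
Priorities: P1 54.857, P2 60.000, P3 58.571, P4 52.857, P5 56.889, P6 50.286.
Highest priority: P2.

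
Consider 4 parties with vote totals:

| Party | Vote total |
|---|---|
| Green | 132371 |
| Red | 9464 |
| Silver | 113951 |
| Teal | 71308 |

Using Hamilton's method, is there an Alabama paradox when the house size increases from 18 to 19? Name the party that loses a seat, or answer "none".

At 18 seats: Green 7, Red 1, Silver 6, Teal 4.
At 19 seats: Green 8, Red 0, Silver 7, Teal 4.
Red drops from 1 to 0.

Red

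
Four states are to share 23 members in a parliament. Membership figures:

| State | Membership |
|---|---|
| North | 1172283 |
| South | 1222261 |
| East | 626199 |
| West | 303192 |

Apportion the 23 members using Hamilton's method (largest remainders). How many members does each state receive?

The standard divisor is 3323935/23 ≈ 144518.913.
Standard quotas: North 8.1116, South 8.4574, East 4.3330, West 2.0979.
Lower quotas: North 8, South 8, East 4, West 2 (sum 22, leaving 1 seat).
Remainders in descending order: South 0.4574, East 0.3330, North 0.1116, West 0.0979.
Largest remainder: South receives the extra seat.

North=8; South=9; East=4; West=2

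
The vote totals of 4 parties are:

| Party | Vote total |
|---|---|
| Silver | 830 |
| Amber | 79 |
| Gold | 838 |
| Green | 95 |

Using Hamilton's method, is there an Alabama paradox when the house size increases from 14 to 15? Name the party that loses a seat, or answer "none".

At 14 seats: Silver 6, Amber 1, Gold 6, Green 1.
At 15 seats: Silver 7, Amber 0, Gold 7, Green 1.
Amber drops from 1 to 0.

Amber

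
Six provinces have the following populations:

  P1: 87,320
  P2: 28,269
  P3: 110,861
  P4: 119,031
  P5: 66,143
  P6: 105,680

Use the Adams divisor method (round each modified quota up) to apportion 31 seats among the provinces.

P1 5, P2 2, P3 7, P4 7, P5 4, P6 6

Standard divisor 517304/31 ≈ 16687.226; standard quotas: P1 5.233, P2 1.694, P3 6.643, P4 7.133, P5 3.964, P6 6.333.
Rounding up gives 6, 2, 7, 8, 4, 7 = 34 seats, so the divisor must be adjusted.
With modified divisor 18000: modified quotas P1 4.851, P2 1.571, P3 6.159, P4 6.613, P5 3.675, P6 5.871.
Rounding up: P1 5, P2 2, P3 7, P4 7, P5 4, P6 6 (total 31).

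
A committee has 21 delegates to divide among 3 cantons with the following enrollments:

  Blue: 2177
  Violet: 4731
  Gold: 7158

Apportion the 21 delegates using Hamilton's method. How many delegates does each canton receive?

Blue=3, Violet=7, Gold=11

The standard divisor is 14066/21 ≈ 669.81.
Standard quotas: Blue 3.2502, Violet 7.0632, Gold 10.6866.
Lower quotas: Blue 3, Violet 7, Gold 10 (sum 20, leaving 1 seat).
Remainders in descending order: Gold 0.6866, Blue 0.2502, Violet 0.0632.
Largest remainder: Gold receives the extra seat.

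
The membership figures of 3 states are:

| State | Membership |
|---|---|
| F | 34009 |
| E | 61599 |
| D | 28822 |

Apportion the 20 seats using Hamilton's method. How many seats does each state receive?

F: 5; E: 10; D: 5

Standard divisor: 124430 ÷ 20 ≈ 6221.5.
Standard quotas: F 5.4664, E 9.9010, D 4.6326.
Lower quotas: F 5, E 9, D 4 (sum 18, leaving 2 seats).
Remainders in descending order: E 0.9010, D 0.6326, F 0.4664.
The surplus seats go to E, D.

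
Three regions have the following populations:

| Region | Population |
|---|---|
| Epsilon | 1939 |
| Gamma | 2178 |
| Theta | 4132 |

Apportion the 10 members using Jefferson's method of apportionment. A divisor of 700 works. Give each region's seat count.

With modified divisor 700: modified quotas Epsilon 2.770, Gamma 3.111, Theta 5.903.
Rounding down: Epsilon 2, Gamma 3, Theta 5 (total 10).

Epsilon 2, Gamma 3, Theta 5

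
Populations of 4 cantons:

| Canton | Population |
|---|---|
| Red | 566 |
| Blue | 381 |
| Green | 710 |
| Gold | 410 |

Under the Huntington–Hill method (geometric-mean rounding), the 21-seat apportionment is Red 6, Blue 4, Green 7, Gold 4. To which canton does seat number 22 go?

Priority for the next seat is population ÷ (√(s·(s+1))).
Priorities: Red 87.336, Blue 85.194, Green 94.878, Gold 91.679.
Highest priority: Green.

Green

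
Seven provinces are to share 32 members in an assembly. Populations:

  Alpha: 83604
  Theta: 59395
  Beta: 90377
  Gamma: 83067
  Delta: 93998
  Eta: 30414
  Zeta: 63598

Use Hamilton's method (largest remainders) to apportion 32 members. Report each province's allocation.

Total 504453; standard divisor 504453/32 ≈ 15764.156.
Standard quotas: Alpha 5.3034, Theta 3.7677, Beta 5.7331, Gamma 5.2694, Delta 5.9628, Eta 1.9293, Zeta 4.0343.
Lower quotas: Alpha 5, Theta 3, Beta 5, Gamma 5, Delta 5, Eta 1, Zeta 4 (sum 28, leaving 4 seats).
Remainders in descending order: Delta 0.9628, Eta 0.9293, Theta 0.7677, Beta 0.7331, Alpha 0.3034, Gamma 0.2694, Zeta 0.0343.
The surplus seats go to Delta, Eta, Theta, Beta.

Alpha: 5, Theta: 4, Beta: 6, Gamma: 5, Delta: 6, Eta: 2, Zeta: 4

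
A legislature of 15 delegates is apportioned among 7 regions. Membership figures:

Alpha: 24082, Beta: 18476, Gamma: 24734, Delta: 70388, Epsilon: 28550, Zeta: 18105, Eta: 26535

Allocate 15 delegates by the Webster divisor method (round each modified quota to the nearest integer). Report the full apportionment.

Alpha=2; Beta=1; Gamma=2; Delta=5; Epsilon=2; Zeta=1; Eta=2

Standard divisor 210870/15 ≈ 14058; standard quotas: Alpha 1.713, Beta 1.314, Gamma 1.759, Delta 5.007, Epsilon 2.031, Zeta 1.288, Eta 1.888.
Rounding to the nearest integer gives Alpha 2, Beta 1, Gamma 2, Delta 5, Epsilon 2, Zeta 1, Eta 2 — total 15, matching the house size, so no adjustment is needed.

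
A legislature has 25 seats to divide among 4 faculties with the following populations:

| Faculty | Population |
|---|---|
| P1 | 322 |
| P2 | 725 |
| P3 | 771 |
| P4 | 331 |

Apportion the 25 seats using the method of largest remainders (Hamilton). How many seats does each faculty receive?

Standard divisor: 2149 ÷ 25 ≈ 85.96.
Standard quotas: P1 3.746, P2 8.434, P3 8.969, P4 3.851.
Lower quotas: P1 3, P2 8, P3 8, P4 3 (sum 22, leaving 3 seats).
Remainders in descending order: P3 0.969, P4 0.851, P1 0.746, P2 0.434.
Largest remainders: P3, P4, P1 receive the extra seats.

P1 4, P2 8, P3 9, P4 4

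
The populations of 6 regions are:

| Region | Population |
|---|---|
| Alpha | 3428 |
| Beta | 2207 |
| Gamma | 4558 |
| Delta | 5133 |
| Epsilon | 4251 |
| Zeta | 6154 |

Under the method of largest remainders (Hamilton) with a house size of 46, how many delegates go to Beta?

4

Standard divisor: 25731 ÷ 46 ≈ 559.37.
Standard quotas: Alpha 6.1283, Beta 3.9455, Gamma 8.1485, Delta 9.1764, Epsilon 7.5996, Zeta 11.0017.
Lower quotas: Alpha 6, Beta 3, Gamma 8, Delta 9, Epsilon 7, Zeta 11 (sum 44, leaving 2 seats).
Remainders in descending order: Beta 0.9455, Epsilon 0.5996, Delta 0.1764, Gamma 0.1485, Alpha 0.1283, Zeta 0.0017.
Largest remainders: Beta, Epsilon receive the extra seats.
Beta receives 4.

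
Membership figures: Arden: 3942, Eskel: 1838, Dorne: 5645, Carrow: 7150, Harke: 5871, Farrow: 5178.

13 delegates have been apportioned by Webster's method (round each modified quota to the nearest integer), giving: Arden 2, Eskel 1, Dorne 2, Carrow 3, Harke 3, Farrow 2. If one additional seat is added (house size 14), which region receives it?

Dorne

Priority for the next seat is population ÷ (current seats + 0.5).
Priorities: Arden 1576.800, Eskel 1225.333, Dorne 2258.000, Carrow 2042.857, Harke 1677.429, Farrow 2071.200.
Highest priority: Dorne.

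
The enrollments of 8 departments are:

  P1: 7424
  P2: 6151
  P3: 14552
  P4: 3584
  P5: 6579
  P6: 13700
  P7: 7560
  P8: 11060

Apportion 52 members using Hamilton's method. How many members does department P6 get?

Standard divisor: 70610 ÷ 52 ≈ 1357.885.
Standard quotas: P1 5.4673, P2 4.5298, P3 10.7167, P4 2.6394, P5 4.8450, P6 10.0892, P7 5.5675, P8 8.1450.
Lower quotas: P1 5, P2 4, P3 10, P4 2, P5 4, P6 10, P7 5, P8 8 (sum 48, leaving 4 seats).
Remainders in descending order: P5 0.8450, P3 0.7167, P4 0.6394, P7 0.5675, P2 0.5298, P1 0.4673, P8 0.1450, P6 0.0892.
Largest remainders: P5, P3, P4, P7 receive the extra seats.
P6 receives 10.

10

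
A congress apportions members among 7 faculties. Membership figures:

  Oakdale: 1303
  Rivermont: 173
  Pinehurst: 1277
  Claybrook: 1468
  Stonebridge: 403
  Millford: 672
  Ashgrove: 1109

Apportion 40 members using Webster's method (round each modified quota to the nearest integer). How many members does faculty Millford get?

4

Standard divisor 6405/40 ≈ 160.125; standard quotas: Oakdale 8.137, Rivermont 1.080, Pinehurst 7.975, Claybrook 9.168, Stonebridge 2.517, Millford 4.197, Ashgrove 6.926.
Rounding to the nearest integer gives Oakdale 8, Rivermont 1, Pinehurst 8, Claybrook 9, Stonebridge 3, Millford 4, Ashgrove 7 — total 40, matching the house size, so no adjustment is needed.
Millford receives 4.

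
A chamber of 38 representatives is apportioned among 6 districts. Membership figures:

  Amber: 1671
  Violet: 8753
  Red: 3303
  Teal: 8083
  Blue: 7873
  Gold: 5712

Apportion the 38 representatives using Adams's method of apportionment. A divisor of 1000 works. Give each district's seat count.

Amber 2; Violet 9; Red 4; Teal 9; Blue 8; Gold 6

With modified divisor 1000: modified quotas Amber 1.671, Violet 8.753, Red 3.303, Teal 8.083, Blue 7.873, Gold 5.712.
Rounding up: Amber 2, Violet 9, Red 4, Teal 9, Blue 8, Gold 6 (total 38).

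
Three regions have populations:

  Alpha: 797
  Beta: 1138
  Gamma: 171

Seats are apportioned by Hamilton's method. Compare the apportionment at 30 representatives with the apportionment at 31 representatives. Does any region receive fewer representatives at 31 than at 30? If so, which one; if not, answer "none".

At 30 seats: Alpha 11, Beta 16, Gamma 3.
At 31 seats: Alpha 12, Beta 17, Gamma 2.
Gamma drops from 3 to 2.

Gamma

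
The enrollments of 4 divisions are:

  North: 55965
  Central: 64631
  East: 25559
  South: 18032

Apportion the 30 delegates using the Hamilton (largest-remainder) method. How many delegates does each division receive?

The standard divisor is 164187/30 ≈ 5472.9.
Standard quotas: North 10.2258, Central 11.8093, East 4.6701, South 3.2948.
Lower quotas: North 10, Central 11, East 4, South 3 (sum 28, leaving 2 seats).
Remainders in descending order: Central 0.8093, East 0.6701, South 0.2948, North 0.2258.
Largest remainders: Central, East receive the extra seats.

North 10, Central 12, East 5, South 3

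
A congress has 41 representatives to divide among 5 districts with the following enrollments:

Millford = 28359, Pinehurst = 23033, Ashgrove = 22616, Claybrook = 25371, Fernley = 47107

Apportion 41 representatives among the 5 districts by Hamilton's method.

Millford 8, Pinehurst 7, Ashgrove 6, Claybrook 7, Fernley 13

Standard divisor: 146486 ÷ 41 ≈ 3572.829.
Standard quotas: Millford 7.9374, Pinehurst 6.4467, Ashgrove 6.3300, Claybrook 7.1011, Fernley 13.1848.
Lower quotas: Millford 7, Pinehurst 6, Ashgrove 6, Claybrook 7, Fernley 13 (sum 39, leaving 2 seats).
Remainders in descending order: Millford 0.9374, Pinehurst 0.4467, Ashgrove 0.3300, Fernley 0.1848, Claybrook 0.1011.
Largest remainders: Millford, Pinehurst receive the extra seats.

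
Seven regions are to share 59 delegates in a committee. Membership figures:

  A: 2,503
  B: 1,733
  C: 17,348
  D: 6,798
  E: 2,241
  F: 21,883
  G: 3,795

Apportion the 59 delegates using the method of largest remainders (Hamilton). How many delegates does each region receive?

Total 56301; standard divisor 56301/59 ≈ 954.254.
Standard quotas: A 2.6230, B 1.8161, C 18.1796, D 7.1239, E 2.3484, F 22.9320, G 3.9769.
Lower quotas: A 2, B 1, C 18, D 7, E 2, F 22, G 3 (sum 55, leaving 4 seats).
Remainders in descending order: G 0.9769, F 0.9320, B 0.8161, A 0.6230, E 0.3484, C 0.1796, D 0.1239.
Largest remainders: G, F, B, A receive the extra seats.

A: 3; B: 2; C: 18; D: 7; E: 2; F: 23; G: 4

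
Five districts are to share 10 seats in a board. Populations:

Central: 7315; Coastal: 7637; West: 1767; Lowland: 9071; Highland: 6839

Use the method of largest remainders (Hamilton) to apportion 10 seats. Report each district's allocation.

The standard divisor is 32629/10 ≈ 3262.9.
Standard quotas: Central 2.2419, Coastal 2.3406, West 0.5415, Lowland 2.7800, Highland 2.0960.
Lower quotas: Central 2, Coastal 2, West 0, Lowland 2, Highland 2 (sum 8, leaving 2 seats).
Remainders in descending order: Lowland 0.7800, West 0.5415, Coastal 0.3406, Central 0.2419, Highland 0.0960.
The surplus seats go to Lowland, West.

Central 2; Coastal 2; West 1; Lowland 3; Highland 2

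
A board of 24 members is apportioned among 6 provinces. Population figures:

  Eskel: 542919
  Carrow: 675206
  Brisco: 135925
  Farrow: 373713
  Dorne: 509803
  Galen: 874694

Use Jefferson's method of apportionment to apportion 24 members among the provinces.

Eskel 4, Carrow 5, Brisco 1, Farrow 3, Dorne 4, Galen 7

Standard divisor 3112260/24 ≈ 129677.5; standard quotas: Eskel 4.187, Carrow 5.207, Brisco 1.048, Farrow 2.882, Dorne 3.931, Galen 6.745.
Rounding down gives 4, 5, 1, 2, 3, 6 = 21 seats, so the divisor must be adjusted.
With modified divisor 118600: modified quotas Eskel 4.578, Carrow 5.693, Brisco 1.146, Farrow 3.151, Dorne 4.299, Galen 7.375.
Rounding down: Eskel 4, Carrow 5, Brisco 1, Farrow 3, Dorne 4, Galen 7 (total 24).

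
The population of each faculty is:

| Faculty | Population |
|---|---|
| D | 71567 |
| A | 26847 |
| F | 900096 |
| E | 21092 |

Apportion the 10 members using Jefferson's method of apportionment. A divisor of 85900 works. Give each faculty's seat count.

D 0, A 0, F 10, E 0

With modified divisor 85900: modified quotas D 0.833, A 0.313, F 10.478, E 0.246.
Rounding down: D 0, A 0, F 10, E 0 (total 10).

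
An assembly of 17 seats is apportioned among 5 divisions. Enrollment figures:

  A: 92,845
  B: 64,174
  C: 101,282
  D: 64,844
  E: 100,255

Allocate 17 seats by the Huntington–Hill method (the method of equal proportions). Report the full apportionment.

With divisor 26336: modified quotas A 3.525, B 2.437, C 3.846, D 2.462, E 3.807.
Geometric-mean thresholds: A √(3·4)=3.464, B √(2·3)=2.449, C √(3·4)=3.464, D √(2·3)=2.449, E √(3·4)=3.464.
Each quota rounded against its threshold gives A 4, B 2, C 4, D 3, E 4 (total 17).

A=4, B=2, C=4, D=3, E=4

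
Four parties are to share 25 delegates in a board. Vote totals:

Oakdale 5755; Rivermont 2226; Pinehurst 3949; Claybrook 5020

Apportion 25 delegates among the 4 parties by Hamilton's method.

Oakdale=9, Rivermont=3, Pinehurst=6, Claybrook=7

The standard divisor is 16950/25 = 678.
Standard quotas: Oakdale 8.4882, Rivermont 3.2832, Pinehurst 5.8245, Claybrook 7.4041.
Lower quotas: Oakdale 8, Rivermont 3, Pinehurst 5, Claybrook 7 (sum 23, leaving 2 seats).
Remainders in descending order: Pinehurst 0.8245, Oakdale 0.4882, Claybrook 0.4041, Rivermont 0.2832.
The surplus seats go to Pinehurst, Oakdale.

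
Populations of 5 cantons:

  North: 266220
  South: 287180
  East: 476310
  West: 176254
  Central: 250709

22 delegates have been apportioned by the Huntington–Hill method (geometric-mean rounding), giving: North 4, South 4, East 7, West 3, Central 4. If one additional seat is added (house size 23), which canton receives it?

South

Priority for the next seat is population ÷ (√(s·(s+1))).
Priorities: North 59528.602, South 64215.400, East 63649.601, West 50880.147, Central 56060.237.
Highest priority: South.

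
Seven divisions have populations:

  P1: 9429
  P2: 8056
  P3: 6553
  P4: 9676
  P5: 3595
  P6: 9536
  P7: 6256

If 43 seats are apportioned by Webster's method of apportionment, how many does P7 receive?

5

Standard divisor 53101/43 ≈ 1234.907; standard quotas: P1 7.635, P2 6.524, P3 5.306, P4 7.835, P5 2.911, P6 7.722, P7 5.066.
Rounding to the nearest integer gives 8, 7, 5, 8, 3, 8, 5 = 44 seats, so the divisor must be adjusted.
With modified divisor 1250: modified quotas P1 7.543, P2 6.445, P3 5.242, P4 7.741, P5 2.876, P6 7.629, P7 5.005.
Rounding to the nearest integer: P1 8, P2 6, P3 5, P4 8, P5 3, P6 8, P7 5 (total 43).
P7 receives 5.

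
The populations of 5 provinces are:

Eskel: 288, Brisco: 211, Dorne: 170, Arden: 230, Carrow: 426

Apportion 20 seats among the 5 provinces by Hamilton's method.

The standard divisor is 1325/20 ≈ 66.25.
Standard quotas: Eskel 4.347, Brisco 3.185, Dorne 2.566, Arden 3.472, Carrow 6.430.
Lower quotas: Eskel 4, Brisco 3, Dorne 2, Arden 3, Carrow 6 (sum 18, leaving 2 seats).
Remainders in descending order: Dorne 0.566, Arden 0.472, Carrow 0.430, Eskel 0.347, Brisco 0.185.
The surplus seats go to Dorne, Arden.

Eskel=4, Brisco=3, Dorne=3, Arden=4, Carrow=6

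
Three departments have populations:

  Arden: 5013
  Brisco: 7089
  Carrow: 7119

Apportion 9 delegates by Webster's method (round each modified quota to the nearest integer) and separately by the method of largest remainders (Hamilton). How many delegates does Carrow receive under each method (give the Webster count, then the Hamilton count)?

4 and 3

Webster: Arden 2, Brisco 3, Carrow 4.
Hamilton: Arden 3, Brisco 3, Carrow 3.
Carrow gets 4 under Webster and 3 under Hamilton.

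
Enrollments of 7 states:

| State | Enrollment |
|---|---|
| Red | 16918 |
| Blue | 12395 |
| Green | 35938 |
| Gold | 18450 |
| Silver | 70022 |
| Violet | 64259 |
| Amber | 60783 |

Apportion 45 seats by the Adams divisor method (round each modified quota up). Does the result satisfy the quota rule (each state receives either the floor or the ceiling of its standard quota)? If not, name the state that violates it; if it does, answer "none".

none

Standard quotas: Red 2.731, Blue 2.001, Green 5.801, Gold 2.978, Silver 11.303, Violet 10.373, Amber 9.812.
Adams allocation: Red 3, Blue 2, Green 6, Gold 3, Silver 11, Violet 10, Amber 10.
Every allocation lies between the lower and upper quota.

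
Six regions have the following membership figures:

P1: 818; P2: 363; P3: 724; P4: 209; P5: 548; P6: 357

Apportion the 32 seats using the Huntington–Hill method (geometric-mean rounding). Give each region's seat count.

P1=8; P2=4; P3=8; P4=2; P5=6; P6=4

With divisor 96.6: modified quotas P1 8.468, P2 3.758, P3 7.495, P4 2.164, P5 5.673, P6 3.696.
Geometric-mean thresholds: P1 √(8·9)=8.485, P2 √(3·4)=3.464, P3 √(7·8)=7.483, P4 √(2·3)=2.449, P5 √(5·6)=5.477, P6 √(3·4)=3.464.
Each quota rounded against its threshold gives P1 8, P2 4, P3 8, P4 2, P5 6, P6 4 (total 32).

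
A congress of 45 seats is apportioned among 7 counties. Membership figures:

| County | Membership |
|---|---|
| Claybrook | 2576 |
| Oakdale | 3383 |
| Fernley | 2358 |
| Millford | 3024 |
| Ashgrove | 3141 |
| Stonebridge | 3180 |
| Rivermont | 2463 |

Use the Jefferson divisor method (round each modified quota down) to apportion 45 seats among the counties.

Claybrook 6, Oakdale 8, Fernley 5, Millford 7, Ashgrove 7, Stonebridge 7, Rivermont 5

Standard divisor 20125/45 ≈ 447.222; standard quotas: Claybrook 5.760, Oakdale 7.564, Fernley 5.273, Millford 6.762, Ashgrove 7.023, Stonebridge 7.111, Rivermont 5.507.
Rounding down gives 5, 7, 5, 6, 7, 7, 5 = 42 seats, so the divisor must be adjusted.
With modified divisor 420: modified quotas Claybrook 6.133, Oakdale 8.055, Fernley 5.614, Millford 7.200, Ashgrove 7.479, Stonebridge 7.571, Rivermont 5.864.
Rounding down: Claybrook 6, Oakdale 8, Fernley 5, Millford 7, Ashgrove 7, Stonebridge 7, Rivermont 5 (total 45).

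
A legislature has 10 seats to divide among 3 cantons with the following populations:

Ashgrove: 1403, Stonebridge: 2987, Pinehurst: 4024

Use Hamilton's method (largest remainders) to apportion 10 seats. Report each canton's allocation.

Ashgrove 2, Stonebridge 3, Pinehurst 5

Total 8414; standard divisor 8414/10 ≈ 841.4.
Standard quotas: Ashgrove 1.667, Stonebridge 3.550, Pinehurst 4.783.
Lower quotas: Ashgrove 1, Stonebridge 3, Pinehurst 4 (sum 8, leaving 2 seats).
Remainders in descending order: Pinehurst 0.783, Ashgrove 0.667, Stonebridge 0.550.
Largest remainders: Pinehurst, Ashgrove receive the extra seats.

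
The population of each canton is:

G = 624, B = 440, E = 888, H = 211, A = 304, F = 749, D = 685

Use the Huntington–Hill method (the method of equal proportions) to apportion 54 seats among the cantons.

With divisor 72: modified quotas G 8.667, B 6.111, E 12.333, H 2.931, A 4.222, F 10.403, D 9.514.
Geometric-mean thresholds: G √(8·9)=8.485, B √(6·7)=6.481, E √(12·13)=12.490, H √(2·3)=2.449, A √(4·5)=4.472, F √(10·11)=10.488, D √(9·10)=9.487.
Each quota rounded against its threshold gives G 9, B 6, E 12, H 3, A 4, F 10, D 10 (total 54).

G: 9; B: 6; E: 12; H: 3; A: 4; F: 10; D: 10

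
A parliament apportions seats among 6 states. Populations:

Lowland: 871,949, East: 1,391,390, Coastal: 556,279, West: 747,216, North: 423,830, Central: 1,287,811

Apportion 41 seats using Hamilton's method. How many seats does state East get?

Standard divisor: 5278475 ÷ 41 ≈ 128743.293.
Standard quotas: Lowland 6.7728, East 10.8075, Coastal 4.3208, West 5.8039, North 3.2921, Central 10.0029.
Lower quotas: Lowland 6, East 10, Coastal 4, West 5, North 3, Central 10 (sum 38, leaving 3 seats).
Remainders in descending order: East 0.8075, West 0.8039, Lowland 0.7728, Coastal 0.3208, North 0.2921, Central 0.0029.
The surplus seats go to East, West, Lowland.
East receives 11.

11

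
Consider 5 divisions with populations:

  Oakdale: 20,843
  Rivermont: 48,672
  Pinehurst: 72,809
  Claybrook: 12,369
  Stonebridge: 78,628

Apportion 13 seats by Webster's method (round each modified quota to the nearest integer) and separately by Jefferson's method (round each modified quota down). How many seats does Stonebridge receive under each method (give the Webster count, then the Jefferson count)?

4 and 5

Webster: Oakdale 1, Rivermont 3, Pinehurst 4, Claybrook 1, Stonebridge 4.
Jefferson: Oakdale 1, Rivermont 3, Pinehurst 4, Claybrook 0, Stonebridge 5.
Stonebridge gets 4 under Webster and 5 under Jefferson.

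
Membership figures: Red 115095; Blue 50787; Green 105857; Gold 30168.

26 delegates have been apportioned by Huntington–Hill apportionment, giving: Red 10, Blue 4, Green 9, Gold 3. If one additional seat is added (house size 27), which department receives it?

Priority for the next seat is population ÷ (√(s·(s+1))).
Priorities: Red 10973.878, Blue 11356.318, Green 11158.308, Gold 8708.751.
Highest priority: Blue.

Blue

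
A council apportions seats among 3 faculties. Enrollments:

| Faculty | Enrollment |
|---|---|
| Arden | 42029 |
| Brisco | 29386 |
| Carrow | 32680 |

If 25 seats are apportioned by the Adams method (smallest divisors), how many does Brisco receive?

Standard divisor 104095/25 ≈ 4163.8; standard quotas: Arden 10.094, Brisco 7.057, Carrow 7.849.
Rounding up gives 11, 8, 8 = 27 seats, so the divisor must be adjusted.
With modified divisor 4400: modified quotas Arden 9.552, Brisco 6.679, Carrow 7.427.
Rounding up: Arden 10, Brisco 7, Carrow 8 (total 25).
Brisco receives 7.

7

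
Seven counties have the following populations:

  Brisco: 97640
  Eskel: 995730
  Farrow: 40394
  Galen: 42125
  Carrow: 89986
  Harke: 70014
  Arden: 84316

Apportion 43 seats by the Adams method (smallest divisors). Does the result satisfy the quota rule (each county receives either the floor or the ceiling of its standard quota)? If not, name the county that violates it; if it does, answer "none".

Standard quotas: Brisco 2.956, Eskel 30.148, Farrow 1.223, Galen 1.275, Carrow 2.725, Harke 2.120, Arden 2.553.
Adams allocation: Brisco 3, Eskel 28, Farrow 2, Galen 2, Carrow 3, Harke 2, Arden 3.
Eskel has quota 30.148 (lower 30, upper 31) but receives 28 — outside the quota interval.

Eskel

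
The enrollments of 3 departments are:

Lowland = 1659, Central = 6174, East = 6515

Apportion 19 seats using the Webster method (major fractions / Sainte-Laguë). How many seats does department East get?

9

Standard divisor 14348/19 ≈ 755.158; standard quotas: Lowland 2.197, Central 8.176, East 8.627.
Rounding to the nearest integer gives Lowland 2, Central 8, East 9 — total 19, matching the house size, so no adjustment is needed.
East receives 9.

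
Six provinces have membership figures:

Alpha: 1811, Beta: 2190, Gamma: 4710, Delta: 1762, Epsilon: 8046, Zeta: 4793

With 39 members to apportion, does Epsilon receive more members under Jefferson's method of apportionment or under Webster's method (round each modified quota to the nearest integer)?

Jefferson: Alpha 3, Beta 3, Gamma 8, Delta 3, Epsilon 14, Zeta 8.
Webster: Alpha 3, Beta 4, Gamma 8, Delta 3, Epsilon 13, Zeta 8.
Epsilon gets 14 under Jefferson and 13 under Webster.

Jefferson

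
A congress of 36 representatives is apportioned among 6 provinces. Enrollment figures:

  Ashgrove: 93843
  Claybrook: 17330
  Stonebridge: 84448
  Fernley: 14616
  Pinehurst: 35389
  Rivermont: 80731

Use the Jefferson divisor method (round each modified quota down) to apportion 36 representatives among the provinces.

Standard divisor 326357/36 ≈ 9065.472; standard quotas: Ashgrove 10.352, Claybrook 1.912, Stonebridge 9.315, Fernley 1.612, Pinehurst 3.904, Rivermont 8.905.
Rounding down gives 10, 1, 9, 1, 3, 8 = 32 seats, so the divisor must be adjusted.
With modified divisor 8500: modified quotas Ashgrove 11.040, Claybrook 2.039, Stonebridge 9.935, Fernley 1.720, Pinehurst 4.163, Rivermont 9.498.
Rounding down: Ashgrove 11, Claybrook 2, Stonebridge 9, Fernley 1, Pinehurst 4, Rivermont 9 (total 36).

Ashgrove: 11; Claybrook: 2; Stonebridge: 9; Fernley: 1; Pinehurst: 4; Rivermont: 9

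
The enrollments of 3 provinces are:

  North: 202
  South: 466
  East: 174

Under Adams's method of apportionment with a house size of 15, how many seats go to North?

4

Standard divisor 842/15 ≈ 56.133; standard quotas: North 3.599, South 8.302, East 3.100.
Rounding up gives 4, 9, 4 = 17 seats, so the divisor must be adjusted.
With modified divisor 60: modified quotas North 3.367, South 7.767, East 2.900.
Rounding up: North 4, South 8, East 3 (total 15).
North receives 4.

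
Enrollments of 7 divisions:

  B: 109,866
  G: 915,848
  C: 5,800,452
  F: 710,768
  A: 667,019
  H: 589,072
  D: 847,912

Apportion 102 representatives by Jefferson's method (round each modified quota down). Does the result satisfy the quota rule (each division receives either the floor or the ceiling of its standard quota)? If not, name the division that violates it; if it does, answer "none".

C

Standard quotas: B 1.162, G 9.690, C 61.368, F 7.520, A 7.057, H 6.232, D 8.971.
Jefferson allocation: B 1, G 9, C 63, F 7, A 7, H 6, D 9.
C has quota 61.368 (lower 61, upper 62) but receives 63 — outside the quota interval.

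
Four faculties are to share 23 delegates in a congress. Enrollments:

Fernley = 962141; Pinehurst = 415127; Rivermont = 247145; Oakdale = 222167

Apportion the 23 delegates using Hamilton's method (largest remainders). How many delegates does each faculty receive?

Standard divisor: 1846580 ÷ 23 ≈ 80286.087.
Standard quotas: Fernley 11.9839, Pinehurst 5.1706, Rivermont 3.0783, Oakdale 2.7672.
Lower quotas: Fernley 11, Pinehurst 5, Rivermont 3, Oakdale 2 (sum 21, leaving 2 seats).
Remainders in descending order: Fernley 0.9839, Oakdale 0.7672, Pinehurst 0.1706, Rivermont 0.0783.
The surplus seats go to Fernley, Oakdale.

Fernley 12; Pinehurst 5; Rivermont 3; Oakdale 3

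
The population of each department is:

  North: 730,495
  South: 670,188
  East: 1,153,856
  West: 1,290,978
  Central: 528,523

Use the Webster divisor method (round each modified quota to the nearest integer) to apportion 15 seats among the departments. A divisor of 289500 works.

With modified divisor 289500: modified quotas North 2.523, South 2.315, East 3.986, West 4.459, Central 1.826.
Rounding to the nearest integer: North 3, South 2, East 4, West 4, Central 2 (total 15).

North 3, South 2, East 4, West 4, Central 2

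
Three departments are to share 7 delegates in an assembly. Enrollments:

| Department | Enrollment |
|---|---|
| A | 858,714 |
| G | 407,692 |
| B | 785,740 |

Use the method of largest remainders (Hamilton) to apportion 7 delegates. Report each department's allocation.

A=3, G=1, B=3

Total 2052146; standard divisor 2052146/7 ≈ 293163.714.
Standard quotas: A 2.9291, G 1.3907, B 2.6802.
Lower quotas: A 2, G 1, B 2 (sum 5, leaving 2 seats).
Remainders in descending order: A 0.9291, B 0.6802, G 0.3907.
The surplus seats go to A, B.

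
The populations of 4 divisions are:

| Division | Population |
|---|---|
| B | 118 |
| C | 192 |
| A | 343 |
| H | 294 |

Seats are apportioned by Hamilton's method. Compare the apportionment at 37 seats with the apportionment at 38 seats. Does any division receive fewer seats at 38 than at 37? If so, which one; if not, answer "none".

At 37 seats: B 5, C 8, A 13, H 11.
At 38 seats: B 5, C 7, A 14, H 12.
C drops from 8 to 7.

C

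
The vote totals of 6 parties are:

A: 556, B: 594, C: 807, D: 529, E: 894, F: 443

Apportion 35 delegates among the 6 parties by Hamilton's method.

A 5, B 6, C 7, D 5, E 8, F 4

Total 3823; standard divisor 3823/35 ≈ 109.229.
Standard quotas: A 5.090, B 5.438, C 7.388, D 4.843, E 8.185, F 4.056.
Lower quotas: A 5, B 5, C 7, D 4, E 8, F 4 (sum 33, leaving 2 seats).
Remainders in descending order: D 0.843, B 0.438, C 0.388, E 0.185, A 0.090, F 0.056.
Largest remainders: D, B receive the extra seats.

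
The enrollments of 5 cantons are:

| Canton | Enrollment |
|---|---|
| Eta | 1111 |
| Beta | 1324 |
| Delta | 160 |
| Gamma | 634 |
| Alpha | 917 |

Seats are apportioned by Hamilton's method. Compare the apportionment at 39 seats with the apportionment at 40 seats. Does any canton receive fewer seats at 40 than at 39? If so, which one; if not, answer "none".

At 39 seats: Eta 10, Beta 12, Delta 2, Gamma 6, Alpha 9.
At 40 seats: Eta 11, Beta 13, Delta 1, Gamma 6, Alpha 9.
Delta drops from 2 to 1.

Delta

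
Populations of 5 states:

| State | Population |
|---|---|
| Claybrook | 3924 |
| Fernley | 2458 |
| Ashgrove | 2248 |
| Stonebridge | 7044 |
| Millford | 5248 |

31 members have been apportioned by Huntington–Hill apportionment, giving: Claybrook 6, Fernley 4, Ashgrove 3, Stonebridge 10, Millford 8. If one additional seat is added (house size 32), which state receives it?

Stonebridge

Priority for the next seat is population ÷ (√(s·(s+1))).
Priorities: Claybrook 605.486, Fernley 549.626, Ashgrove 648.942, Stonebridge 671.619, Millford 618.483.
Highest priority: Stonebridge.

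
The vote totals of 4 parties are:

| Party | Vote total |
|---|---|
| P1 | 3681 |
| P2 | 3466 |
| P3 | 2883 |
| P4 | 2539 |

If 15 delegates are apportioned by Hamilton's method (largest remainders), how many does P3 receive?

4

Standard divisor: 12569 ÷ 15 ≈ 837.933.
Standard quotas: P1 4.393, P2 4.136, P3 3.441, P4 3.030.
Lower quotas: P1 4, P2 4, P3 3, P4 3 (sum 14, leaving 1 seat).
Remainders in descending order: P3 0.441, P1 0.393, P2 0.136, P4 0.030.
Largest remainder: P3 receives the extra seat.
P3 receives 4.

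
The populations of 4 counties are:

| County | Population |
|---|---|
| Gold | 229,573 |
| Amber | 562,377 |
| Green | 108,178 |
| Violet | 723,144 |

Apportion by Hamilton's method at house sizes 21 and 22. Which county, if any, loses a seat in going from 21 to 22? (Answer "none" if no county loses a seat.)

Green

At 21 seats: Gold 3, Amber 7, Green 2, Violet 9.
At 22 seats: Gold 3, Amber 8, Green 1, Violet 10.
Green drops from 2 to 1.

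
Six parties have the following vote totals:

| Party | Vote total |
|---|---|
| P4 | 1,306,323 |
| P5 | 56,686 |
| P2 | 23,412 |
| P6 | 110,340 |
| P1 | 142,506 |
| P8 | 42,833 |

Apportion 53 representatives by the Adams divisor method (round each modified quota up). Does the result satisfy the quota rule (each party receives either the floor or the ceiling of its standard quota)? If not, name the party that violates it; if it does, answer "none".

P4

Standard quotas: P4 41.160, P5 1.786, P2 0.738, P6 3.477, P1 4.490, P8 1.350.
Adams allocation: P4 39, P5 2, P2 1, P6 4, P1 5, P8 2.
P4 has quota 41.160 (lower 41, upper 42) but receives 39 — outside the quota interval.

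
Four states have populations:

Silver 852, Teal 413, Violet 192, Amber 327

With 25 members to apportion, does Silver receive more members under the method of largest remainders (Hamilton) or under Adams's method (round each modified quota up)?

Hamilton

Hamilton: Silver 12, Teal 6, Violet 3, Amber 4.
Adams: Silver 11, Teal 6, Violet 3, Amber 5.
Silver gets 12 under Hamilton and 11 under Adams.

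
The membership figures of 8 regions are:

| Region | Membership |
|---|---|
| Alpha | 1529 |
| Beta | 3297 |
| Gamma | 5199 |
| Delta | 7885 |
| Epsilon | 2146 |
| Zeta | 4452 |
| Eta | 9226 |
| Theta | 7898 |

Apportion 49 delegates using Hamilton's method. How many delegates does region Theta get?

9

Total 41632; standard divisor 41632/49 ≈ 849.633.
Standard quotas: Alpha 1.7996, Beta 3.8805, Gamma 6.1191, Delta 9.2805, Epsilon 2.5258, Zeta 5.2399, Eta 10.8588, Theta 9.2958.
Lower quotas: Alpha 1, Beta 3, Gamma 6, Delta 9, Epsilon 2, Zeta 5, Eta 10, Theta 9 (sum 45, leaving 4 seats).
Remainders in descending order: Beta 0.8805, Eta 0.8588, Alpha 0.7996, Epsilon 0.5258, Theta 0.2958, Delta 0.2805, Zeta 0.2399, Gamma 0.1191.
The surplus seats go to Beta, Eta, Alpha, Epsilon.
Theta receives 9.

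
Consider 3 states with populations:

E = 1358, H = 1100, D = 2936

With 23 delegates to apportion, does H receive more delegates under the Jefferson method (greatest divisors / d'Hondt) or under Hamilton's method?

Jefferson: E 6, H 4, D 13.
Hamilton: E 6, H 5, D 12.
H gets 4 under Jefferson and 5 under Hamilton.

Hamilton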